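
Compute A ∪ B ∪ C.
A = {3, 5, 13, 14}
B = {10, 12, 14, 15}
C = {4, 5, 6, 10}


Set A = {3, 5, 13, 14}
Set B = {10, 12, 14, 15}
Set C = {4, 5, 6, 10}
First, A ∪ B = {3, 5, 10, 12, 13, 14, 15}
Then, (A ∪ B) ∪ C = {3, 4, 5, 6, 10, 12, 13, 14, 15}

{3, 4, 5, 6, 10, 12, 13, 14, 15}


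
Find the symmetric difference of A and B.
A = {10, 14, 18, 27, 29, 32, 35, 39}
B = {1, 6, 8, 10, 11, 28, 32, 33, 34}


Set A = {10, 14, 18, 27, 29, 32, 35, 39}
Set B = {1, 6, 8, 10, 11, 28, 32, 33, 34}
A △ B = (A \ B) ∪ (B \ A)
Elements in A but not B: {14, 18, 27, 29, 35, 39}
Elements in B but not A: {1, 6, 8, 11, 28, 33, 34}
A △ B = {1, 6, 8, 11, 14, 18, 27, 28, 29, 33, 34, 35, 39}

{1, 6, 8, 11, 14, 18, 27, 28, 29, 33, 34, 35, 39}


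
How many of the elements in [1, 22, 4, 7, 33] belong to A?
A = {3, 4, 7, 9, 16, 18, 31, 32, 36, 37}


Set A = {3, 4, 7, 9, 16, 18, 31, 32, 36, 37}
Candidates: [1, 22, 4, 7, 33]
Check each candidate:
1 ∉ A, 22 ∉ A, 4 ∈ A, 7 ∈ A, 33 ∉ A
Count of candidates in A: 2

2


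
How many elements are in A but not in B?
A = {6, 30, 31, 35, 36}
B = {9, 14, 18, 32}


Set A = {6, 30, 31, 35, 36}
Set B = {9, 14, 18, 32}
A \ B = {6, 30, 31, 35, 36}
|A \ B| = 5

5


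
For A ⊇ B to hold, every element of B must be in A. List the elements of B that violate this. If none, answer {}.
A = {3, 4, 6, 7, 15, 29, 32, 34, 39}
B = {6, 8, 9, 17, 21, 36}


Set A = {3, 4, 6, 7, 15, 29, 32, 34, 39}
Set B = {6, 8, 9, 17, 21, 36}
Check each element of B against A:
6 ∈ A, 8 ∉ A (include), 9 ∉ A (include), 17 ∉ A (include), 21 ∉ A (include), 36 ∉ A (include)
Elements of B not in A: {8, 9, 17, 21, 36}

{8, 9, 17, 21, 36}


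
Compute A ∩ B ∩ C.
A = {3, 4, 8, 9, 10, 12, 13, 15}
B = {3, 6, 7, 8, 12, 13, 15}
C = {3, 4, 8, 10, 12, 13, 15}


Set A = {3, 4, 8, 9, 10, 12, 13, 15}
Set B = {3, 6, 7, 8, 12, 13, 15}
Set C = {3, 4, 8, 10, 12, 13, 15}
First, A ∩ B = {3, 8, 12, 13, 15}
Then, (A ∩ B) ∩ C = {3, 8, 12, 13, 15}

{3, 8, 12, 13, 15}


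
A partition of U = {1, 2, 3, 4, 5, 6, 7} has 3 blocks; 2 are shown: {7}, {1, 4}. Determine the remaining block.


U = {1, 2, 3, 4, 5, 6, 7}
Shown blocks: {7}, {1, 4}
A partition's blocks are pairwise disjoint and cover U, so the missing block = U \ (union of shown blocks).
Union of shown blocks: {1, 4, 7}
Missing block = U \ (union) = {2, 3, 5, 6}

{2, 3, 5, 6}


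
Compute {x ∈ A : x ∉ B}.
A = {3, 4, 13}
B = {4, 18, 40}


Set A = {3, 4, 13}
Set B = {4, 18, 40}
Check each element of A against B:
3 ∉ B (include), 4 ∈ B, 13 ∉ B (include)
Elements of A not in B: {3, 13}

{3, 13}


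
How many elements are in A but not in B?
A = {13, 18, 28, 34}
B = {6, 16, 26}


Set A = {13, 18, 28, 34}
Set B = {6, 16, 26}
A \ B = {13, 18, 28, 34}
|A \ B| = 4

4


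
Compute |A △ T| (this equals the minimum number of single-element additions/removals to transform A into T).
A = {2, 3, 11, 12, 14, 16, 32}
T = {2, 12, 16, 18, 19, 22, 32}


Set A = {2, 3, 11, 12, 14, 16, 32}
Set T = {2, 12, 16, 18, 19, 22, 32}
Elements to remove from A (in A, not in T): {3, 11, 14} → 3 removals
Elements to add to A (in T, not in A): {18, 19, 22} → 3 additions
Total edits = 3 + 3 = 6

6


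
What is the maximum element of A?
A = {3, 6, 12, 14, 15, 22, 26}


Set A = {3, 6, 12, 14, 15, 22, 26}
Elements in ascending order: 3, 6, 12, 14, 15, 22, 26
The largest element is 26.

26


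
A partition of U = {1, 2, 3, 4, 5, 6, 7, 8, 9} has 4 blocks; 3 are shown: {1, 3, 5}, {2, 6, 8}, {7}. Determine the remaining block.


U = {1, 2, 3, 4, 5, 6, 7, 8, 9}
Shown blocks: {1, 3, 5}, {2, 6, 8}, {7}
A partition's blocks are pairwise disjoint and cover U, so the missing block = U \ (union of shown blocks).
Union of shown blocks: {1, 2, 3, 5, 6, 7, 8}
Missing block = U \ (union) = {4, 9}

{4, 9}


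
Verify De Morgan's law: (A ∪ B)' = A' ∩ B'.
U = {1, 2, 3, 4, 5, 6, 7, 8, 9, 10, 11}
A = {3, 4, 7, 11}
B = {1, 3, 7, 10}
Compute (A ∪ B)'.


U = {1, 2, 3, 4, 5, 6, 7, 8, 9, 10, 11}
A = {3, 4, 7, 11}, B = {1, 3, 7, 10}
A ∪ B = {1, 3, 4, 7, 10, 11}
(A ∪ B)' = U \ (A ∪ B) = {2, 5, 6, 8, 9}
Verification via A' ∩ B': A' = {1, 2, 5, 6, 8, 9, 10}, B' = {2, 4, 5, 6, 8, 9, 11}
A' ∩ B' = {2, 5, 6, 8, 9} ✓

{2, 5, 6, 8, 9}


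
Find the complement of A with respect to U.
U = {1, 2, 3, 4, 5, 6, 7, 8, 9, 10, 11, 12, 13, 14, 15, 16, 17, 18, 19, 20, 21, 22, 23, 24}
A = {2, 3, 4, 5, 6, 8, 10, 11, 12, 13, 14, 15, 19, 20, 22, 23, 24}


Universal set U = {1, 2, 3, 4, 5, 6, 7, 8, 9, 10, 11, 12, 13, 14, 15, 16, 17, 18, 19, 20, 21, 22, 23, 24}
Set A = {2, 3, 4, 5, 6, 8, 10, 11, 12, 13, 14, 15, 19, 20, 22, 23, 24}
A' = U \ A = elements in U but not in A
Checking each element of U:
1 (not in A, include), 2 (in A, exclude), 3 (in A, exclude), 4 (in A, exclude), 5 (in A, exclude), 6 (in A, exclude), 7 (not in A, include), 8 (in A, exclude), 9 (not in A, include), 10 (in A, exclude), 11 (in A, exclude), 12 (in A, exclude), 13 (in A, exclude), 14 (in A, exclude), 15 (in A, exclude), 16 (not in A, include), 17 (not in A, include), 18 (not in A, include), 19 (in A, exclude), 20 (in A, exclude), 21 (not in A, include), 22 (in A, exclude), 23 (in A, exclude), 24 (in A, exclude)
A' = {1, 7, 9, 16, 17, 18, 21}

{1, 7, 9, 16, 17, 18, 21}


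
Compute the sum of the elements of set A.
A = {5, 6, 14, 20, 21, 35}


Set A = {5, 6, 14, 20, 21, 35}
Sum = 5 + 6 + 14 + 20 + 21 + 35 = 101

101


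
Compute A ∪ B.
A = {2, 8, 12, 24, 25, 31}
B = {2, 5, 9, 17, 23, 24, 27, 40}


Set A = {2, 8, 12, 24, 25, 31}
Set B = {2, 5, 9, 17, 23, 24, 27, 40}
A ∪ B includes all elements in either set.
Elements from A: {2, 8, 12, 24, 25, 31}
Elements from B not already included: {5, 9, 17, 23, 27, 40}
A ∪ B = {2, 5, 8, 9, 12, 17, 23, 24, 25, 27, 31, 40}

{2, 5, 8, 9, 12, 17, 23, 24, 25, 27, 31, 40}


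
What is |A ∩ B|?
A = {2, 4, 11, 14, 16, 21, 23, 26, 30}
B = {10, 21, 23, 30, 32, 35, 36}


Set A = {2, 4, 11, 14, 16, 21, 23, 26, 30}
Set B = {10, 21, 23, 30, 32, 35, 36}
A ∩ B = {21, 23, 30}
|A ∩ B| = 3

3


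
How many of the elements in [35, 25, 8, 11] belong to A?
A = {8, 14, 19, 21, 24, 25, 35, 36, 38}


Set A = {8, 14, 19, 21, 24, 25, 35, 36, 38}
Candidates: [35, 25, 8, 11]
Check each candidate:
35 ∈ A, 25 ∈ A, 8 ∈ A, 11 ∉ A
Count of candidates in A: 3

3


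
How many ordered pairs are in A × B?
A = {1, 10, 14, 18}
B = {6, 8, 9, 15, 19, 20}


Set A = {1, 10, 14, 18} has 4 elements.
Set B = {6, 8, 9, 15, 19, 20} has 6 elements.
|A × B| = |A| × |B| = 4 × 6 = 24

24


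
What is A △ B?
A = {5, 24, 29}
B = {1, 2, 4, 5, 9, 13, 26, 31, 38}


Set A = {5, 24, 29}
Set B = {1, 2, 4, 5, 9, 13, 26, 31, 38}
A △ B = (A \ B) ∪ (B \ A)
Elements in A but not B: {24, 29}
Elements in B but not A: {1, 2, 4, 9, 13, 26, 31, 38}
A △ B = {1, 2, 4, 9, 13, 24, 26, 29, 31, 38}

{1, 2, 4, 9, 13, 24, 26, 29, 31, 38}


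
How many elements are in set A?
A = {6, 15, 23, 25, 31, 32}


Set A = {6, 15, 23, 25, 31, 32}
Listing elements: 6, 15, 23, 25, 31, 32
Counting: 6 elements
|A| = 6

6


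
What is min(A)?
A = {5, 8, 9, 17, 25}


Set A = {5, 8, 9, 17, 25}
Elements in ascending order: 5, 8, 9, 17, 25
The smallest element is 5.

5


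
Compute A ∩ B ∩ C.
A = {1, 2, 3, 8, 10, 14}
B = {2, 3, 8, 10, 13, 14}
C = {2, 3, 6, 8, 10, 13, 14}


Set A = {1, 2, 3, 8, 10, 14}
Set B = {2, 3, 8, 10, 13, 14}
Set C = {2, 3, 6, 8, 10, 13, 14}
First, A ∩ B = {2, 3, 8, 10, 14}
Then, (A ∩ B) ∩ C = {2, 3, 8, 10, 14}

{2, 3, 8, 10, 14}


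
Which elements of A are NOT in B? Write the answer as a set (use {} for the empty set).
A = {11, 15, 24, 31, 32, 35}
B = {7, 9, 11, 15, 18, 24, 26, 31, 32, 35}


Set A = {11, 15, 24, 31, 32, 35}
Set B = {7, 9, 11, 15, 18, 24, 26, 31, 32, 35}
Check each element of A against B:
11 ∈ B, 15 ∈ B, 24 ∈ B, 31 ∈ B, 32 ∈ B, 35 ∈ B
Elements of A not in B: {}

{}


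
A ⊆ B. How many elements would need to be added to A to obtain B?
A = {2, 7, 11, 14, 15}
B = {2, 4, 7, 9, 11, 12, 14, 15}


Set A = {2, 7, 11, 14, 15}, |A| = 5
Set B = {2, 4, 7, 9, 11, 12, 14, 15}, |B| = 8
Since A ⊆ B: B \ A = {4, 9, 12}
|B| - |A| = 8 - 5 = 3

3


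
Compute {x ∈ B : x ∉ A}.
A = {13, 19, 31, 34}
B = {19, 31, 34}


Set A = {13, 19, 31, 34}
Set B = {19, 31, 34}
Check each element of B against A:
19 ∈ A, 31 ∈ A, 34 ∈ A
Elements of B not in A: {}

{}


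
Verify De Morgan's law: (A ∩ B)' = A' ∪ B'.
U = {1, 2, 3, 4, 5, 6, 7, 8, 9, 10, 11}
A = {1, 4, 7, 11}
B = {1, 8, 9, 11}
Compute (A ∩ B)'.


U = {1, 2, 3, 4, 5, 6, 7, 8, 9, 10, 11}
A = {1, 4, 7, 11}, B = {1, 8, 9, 11}
A ∩ B = {1, 11}
(A ∩ B)' = U \ (A ∩ B) = {2, 3, 4, 5, 6, 7, 8, 9, 10}
Verification via A' ∪ B': A' = {2, 3, 5, 6, 8, 9, 10}, B' = {2, 3, 4, 5, 6, 7, 10}
A' ∪ B' = {2, 3, 4, 5, 6, 7, 8, 9, 10} ✓

{2, 3, 4, 5, 6, 7, 8, 9, 10}


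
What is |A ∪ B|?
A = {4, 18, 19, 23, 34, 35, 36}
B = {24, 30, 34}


Set A = {4, 18, 19, 23, 34, 35, 36}, |A| = 7
Set B = {24, 30, 34}, |B| = 3
A ∩ B = {34}, |A ∩ B| = 1
|A ∪ B| = |A| + |B| - |A ∩ B| = 7 + 3 - 1 = 9

9


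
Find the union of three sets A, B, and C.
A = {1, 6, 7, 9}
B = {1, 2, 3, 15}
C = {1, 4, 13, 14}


Set A = {1, 6, 7, 9}
Set B = {1, 2, 3, 15}
Set C = {1, 4, 13, 14}
First, A ∪ B = {1, 2, 3, 6, 7, 9, 15}
Then, (A ∪ B) ∪ C = {1, 2, 3, 4, 6, 7, 9, 13, 14, 15}

{1, 2, 3, 4, 6, 7, 9, 13, 14, 15}


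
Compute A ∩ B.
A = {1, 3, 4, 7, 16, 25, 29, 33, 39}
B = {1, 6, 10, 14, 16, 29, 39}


Set A = {1, 3, 4, 7, 16, 25, 29, 33, 39}
Set B = {1, 6, 10, 14, 16, 29, 39}
A ∩ B includes only elements in both sets.
Check each element of A against B:
1 ✓, 3 ✗, 4 ✗, 7 ✗, 16 ✓, 25 ✗, 29 ✓, 33 ✗, 39 ✓
A ∩ B = {1, 16, 29, 39}

{1, 16, 29, 39}


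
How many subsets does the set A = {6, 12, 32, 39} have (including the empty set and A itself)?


Set A = {6, 12, 32, 39}
|A| = 4
The power set P(A) contains all subsets of A.
|P(A)| = 2^|A| = 2^4 = 16

16


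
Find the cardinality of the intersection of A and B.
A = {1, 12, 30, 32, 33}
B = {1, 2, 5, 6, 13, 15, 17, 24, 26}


Set A = {1, 12, 30, 32, 33}
Set B = {1, 2, 5, 6, 13, 15, 17, 24, 26}
A ∩ B = {1}
|A ∩ B| = 1

1


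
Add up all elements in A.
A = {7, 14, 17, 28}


Set A = {7, 14, 17, 28}
Sum = 7 + 14 + 17 + 28 = 66

66


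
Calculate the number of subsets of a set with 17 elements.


The set has 17 elements.
The power set contains all possible subsets.
|P(A)| = 2^|A| = 2^17 = 131072

131072


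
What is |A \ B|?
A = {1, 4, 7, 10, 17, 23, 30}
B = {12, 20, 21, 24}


Set A = {1, 4, 7, 10, 17, 23, 30}
Set B = {12, 20, 21, 24}
A \ B = {1, 4, 7, 10, 17, 23, 30}
|A \ B| = 7

7


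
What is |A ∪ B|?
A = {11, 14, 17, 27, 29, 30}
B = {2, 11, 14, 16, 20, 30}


Set A = {11, 14, 17, 27, 29, 30}, |A| = 6
Set B = {2, 11, 14, 16, 20, 30}, |B| = 6
A ∩ B = {11, 14, 30}, |A ∩ B| = 3
|A ∪ B| = |A| + |B| - |A ∩ B| = 6 + 6 - 3 = 9

9


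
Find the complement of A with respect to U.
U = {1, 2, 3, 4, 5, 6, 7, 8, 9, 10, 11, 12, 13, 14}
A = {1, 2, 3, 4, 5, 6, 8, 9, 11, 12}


Universal set U = {1, 2, 3, 4, 5, 6, 7, 8, 9, 10, 11, 12, 13, 14}
Set A = {1, 2, 3, 4, 5, 6, 8, 9, 11, 12}
A' = U \ A = elements in U but not in A
Checking each element of U:
1 (in A, exclude), 2 (in A, exclude), 3 (in A, exclude), 4 (in A, exclude), 5 (in A, exclude), 6 (in A, exclude), 7 (not in A, include), 8 (in A, exclude), 9 (in A, exclude), 10 (not in A, include), 11 (in A, exclude), 12 (in A, exclude), 13 (not in A, include), 14 (not in A, include)
A' = {7, 10, 13, 14}

{7, 10, 13, 14}


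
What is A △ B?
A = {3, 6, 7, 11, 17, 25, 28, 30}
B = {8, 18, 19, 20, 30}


Set A = {3, 6, 7, 11, 17, 25, 28, 30}
Set B = {8, 18, 19, 20, 30}
A △ B = (A \ B) ∪ (B \ A)
Elements in A but not B: {3, 6, 7, 11, 17, 25, 28}
Elements in B but not A: {8, 18, 19, 20}
A △ B = {3, 6, 7, 8, 11, 17, 18, 19, 20, 25, 28}

{3, 6, 7, 8, 11, 17, 18, 19, 20, 25, 28}


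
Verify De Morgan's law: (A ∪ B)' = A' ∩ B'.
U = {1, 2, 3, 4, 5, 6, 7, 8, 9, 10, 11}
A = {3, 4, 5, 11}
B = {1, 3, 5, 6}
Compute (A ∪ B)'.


U = {1, 2, 3, 4, 5, 6, 7, 8, 9, 10, 11}
A = {3, 4, 5, 11}, B = {1, 3, 5, 6}
A ∪ B = {1, 3, 4, 5, 6, 11}
(A ∪ B)' = U \ (A ∪ B) = {2, 7, 8, 9, 10}
Verification via A' ∩ B': A' = {1, 2, 6, 7, 8, 9, 10}, B' = {2, 4, 7, 8, 9, 10, 11}
A' ∩ B' = {2, 7, 8, 9, 10} ✓

{2, 7, 8, 9, 10}


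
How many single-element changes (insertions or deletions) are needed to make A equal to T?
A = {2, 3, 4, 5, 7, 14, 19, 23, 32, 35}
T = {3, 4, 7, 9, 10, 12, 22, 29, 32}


Set A = {2, 3, 4, 5, 7, 14, 19, 23, 32, 35}
Set T = {3, 4, 7, 9, 10, 12, 22, 29, 32}
Elements to remove from A (in A, not in T): {2, 5, 14, 19, 23, 35} → 6 removals
Elements to add to A (in T, not in A): {9, 10, 12, 22, 29} → 5 additions
Total edits = 6 + 5 = 11

11


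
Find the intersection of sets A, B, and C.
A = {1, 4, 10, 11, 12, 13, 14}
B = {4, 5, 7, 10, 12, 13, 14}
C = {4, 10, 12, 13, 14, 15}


Set A = {1, 4, 10, 11, 12, 13, 14}
Set B = {4, 5, 7, 10, 12, 13, 14}
Set C = {4, 10, 12, 13, 14, 15}
First, A ∩ B = {4, 10, 12, 13, 14}
Then, (A ∩ B) ∩ C = {4, 10, 12, 13, 14}

{4, 10, 12, 13, 14}


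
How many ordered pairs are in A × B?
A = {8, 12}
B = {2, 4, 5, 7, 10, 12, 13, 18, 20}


Set A = {8, 12} has 2 elements.
Set B = {2, 4, 5, 7, 10, 12, 13, 18, 20} has 9 elements.
|A × B| = |A| × |B| = 2 × 9 = 18

18


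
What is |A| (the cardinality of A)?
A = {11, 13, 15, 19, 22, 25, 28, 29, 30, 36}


Set A = {11, 13, 15, 19, 22, 25, 28, 29, 30, 36}
Listing elements: 11, 13, 15, 19, 22, 25, 28, 29, 30, 36
Counting: 10 elements
|A| = 10

10


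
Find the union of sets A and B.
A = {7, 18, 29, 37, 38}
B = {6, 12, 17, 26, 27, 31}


Set A = {7, 18, 29, 37, 38}
Set B = {6, 12, 17, 26, 27, 31}
A ∪ B includes all elements in either set.
Elements from A: {7, 18, 29, 37, 38}
Elements from B not already included: {6, 12, 17, 26, 27, 31}
A ∪ B = {6, 7, 12, 17, 18, 26, 27, 29, 31, 37, 38}

{6, 7, 12, 17, 18, 26, 27, 29, 31, 37, 38}


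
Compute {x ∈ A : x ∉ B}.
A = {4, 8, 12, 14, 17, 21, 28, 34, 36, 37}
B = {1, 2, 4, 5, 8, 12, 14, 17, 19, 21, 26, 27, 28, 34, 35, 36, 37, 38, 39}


Set A = {4, 8, 12, 14, 17, 21, 28, 34, 36, 37}
Set B = {1, 2, 4, 5, 8, 12, 14, 17, 19, 21, 26, 27, 28, 34, 35, 36, 37, 38, 39}
Check each element of A against B:
4 ∈ B, 8 ∈ B, 12 ∈ B, 14 ∈ B, 17 ∈ B, 21 ∈ B, 28 ∈ B, 34 ∈ B, 36 ∈ B, 37 ∈ B
Elements of A not in B: {}

{}


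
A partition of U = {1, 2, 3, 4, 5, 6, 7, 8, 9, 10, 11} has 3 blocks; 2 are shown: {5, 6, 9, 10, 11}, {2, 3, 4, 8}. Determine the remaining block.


U = {1, 2, 3, 4, 5, 6, 7, 8, 9, 10, 11}
Shown blocks: {5, 6, 9, 10, 11}, {2, 3, 4, 8}
A partition's blocks are pairwise disjoint and cover U, so the missing block = U \ (union of shown blocks).
Union of shown blocks: {2, 3, 4, 5, 6, 8, 9, 10, 11}
Missing block = U \ (union) = {1, 7}

{1, 7}


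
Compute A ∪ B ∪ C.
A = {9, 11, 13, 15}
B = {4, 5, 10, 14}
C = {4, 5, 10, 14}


Set A = {9, 11, 13, 15}
Set B = {4, 5, 10, 14}
Set C = {4, 5, 10, 14}
First, A ∪ B = {4, 5, 9, 10, 11, 13, 14, 15}
Then, (A ∪ B) ∪ C = {4, 5, 9, 10, 11, 13, 14, 15}

{4, 5, 9, 10, 11, 13, 14, 15}


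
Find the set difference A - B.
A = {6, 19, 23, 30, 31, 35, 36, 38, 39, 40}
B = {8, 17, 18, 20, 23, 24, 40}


Set A = {6, 19, 23, 30, 31, 35, 36, 38, 39, 40}
Set B = {8, 17, 18, 20, 23, 24, 40}
A \ B includes elements in A that are not in B.
Check each element of A:
6 (not in B, keep), 19 (not in B, keep), 23 (in B, remove), 30 (not in B, keep), 31 (not in B, keep), 35 (not in B, keep), 36 (not in B, keep), 38 (not in B, keep), 39 (not in B, keep), 40 (in B, remove)
A \ B = {6, 19, 30, 31, 35, 36, 38, 39}

{6, 19, 30, 31, 35, 36, 38, 39}


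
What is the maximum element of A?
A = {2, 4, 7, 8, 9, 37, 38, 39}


Set A = {2, 4, 7, 8, 9, 37, 38, 39}
Elements in ascending order: 2, 4, 7, 8, 9, 37, 38, 39
The largest element is 39.

39


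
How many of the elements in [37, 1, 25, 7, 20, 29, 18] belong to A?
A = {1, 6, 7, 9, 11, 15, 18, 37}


Set A = {1, 6, 7, 9, 11, 15, 18, 37}
Candidates: [37, 1, 25, 7, 20, 29, 18]
Check each candidate:
37 ∈ A, 1 ∈ A, 25 ∉ A, 7 ∈ A, 20 ∉ A, 29 ∉ A, 18 ∈ A
Count of candidates in A: 4

4


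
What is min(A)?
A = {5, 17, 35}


Set A = {5, 17, 35}
Elements in ascending order: 5, 17, 35
The smallest element is 5.

5


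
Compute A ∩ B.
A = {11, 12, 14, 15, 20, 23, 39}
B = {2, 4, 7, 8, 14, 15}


Set A = {11, 12, 14, 15, 20, 23, 39}
Set B = {2, 4, 7, 8, 14, 15}
A ∩ B includes only elements in both sets.
Check each element of A against B:
11 ✗, 12 ✗, 14 ✓, 15 ✓, 20 ✗, 23 ✗, 39 ✗
A ∩ B = {14, 15}

{14, 15}


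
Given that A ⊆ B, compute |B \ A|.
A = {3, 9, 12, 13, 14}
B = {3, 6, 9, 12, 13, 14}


Set A = {3, 9, 12, 13, 14}, |A| = 5
Set B = {3, 6, 9, 12, 13, 14}, |B| = 6
Since A ⊆ B: B \ A = {6}
|B| - |A| = 6 - 5 = 1

1


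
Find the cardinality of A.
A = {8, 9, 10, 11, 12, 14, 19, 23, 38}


Set A = {8, 9, 10, 11, 12, 14, 19, 23, 38}
Listing elements: 8, 9, 10, 11, 12, 14, 19, 23, 38
Counting: 9 elements
|A| = 9

9


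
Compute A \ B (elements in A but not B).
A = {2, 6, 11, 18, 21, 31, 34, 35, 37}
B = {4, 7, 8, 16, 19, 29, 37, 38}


Set A = {2, 6, 11, 18, 21, 31, 34, 35, 37}
Set B = {4, 7, 8, 16, 19, 29, 37, 38}
A \ B includes elements in A that are not in B.
Check each element of A:
2 (not in B, keep), 6 (not in B, keep), 11 (not in B, keep), 18 (not in B, keep), 21 (not in B, keep), 31 (not in B, keep), 34 (not in B, keep), 35 (not in B, keep), 37 (in B, remove)
A \ B = {2, 6, 11, 18, 21, 31, 34, 35}

{2, 6, 11, 18, 21, 31, 34, 35}


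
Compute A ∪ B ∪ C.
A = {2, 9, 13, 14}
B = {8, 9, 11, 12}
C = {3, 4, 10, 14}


Set A = {2, 9, 13, 14}
Set B = {8, 9, 11, 12}
Set C = {3, 4, 10, 14}
First, A ∪ B = {2, 8, 9, 11, 12, 13, 14}
Then, (A ∪ B) ∪ C = {2, 3, 4, 8, 9, 10, 11, 12, 13, 14}

{2, 3, 4, 8, 9, 10, 11, 12, 13, 14}


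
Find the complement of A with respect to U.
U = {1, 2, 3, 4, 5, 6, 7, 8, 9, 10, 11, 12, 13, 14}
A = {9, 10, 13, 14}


Universal set U = {1, 2, 3, 4, 5, 6, 7, 8, 9, 10, 11, 12, 13, 14}
Set A = {9, 10, 13, 14}
A' = U \ A = elements in U but not in A
Checking each element of U:
1 (not in A, include), 2 (not in A, include), 3 (not in A, include), 4 (not in A, include), 5 (not in A, include), 6 (not in A, include), 7 (not in A, include), 8 (not in A, include), 9 (in A, exclude), 10 (in A, exclude), 11 (not in A, include), 12 (not in A, include), 13 (in A, exclude), 14 (in A, exclude)
A' = {1, 2, 3, 4, 5, 6, 7, 8, 11, 12}

{1, 2, 3, 4, 5, 6, 7, 8, 11, 12}


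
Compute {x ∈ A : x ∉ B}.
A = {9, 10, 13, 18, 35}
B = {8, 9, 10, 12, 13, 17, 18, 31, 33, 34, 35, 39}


Set A = {9, 10, 13, 18, 35}
Set B = {8, 9, 10, 12, 13, 17, 18, 31, 33, 34, 35, 39}
Check each element of A against B:
9 ∈ B, 10 ∈ B, 13 ∈ B, 18 ∈ B, 35 ∈ B
Elements of A not in B: {}

{}


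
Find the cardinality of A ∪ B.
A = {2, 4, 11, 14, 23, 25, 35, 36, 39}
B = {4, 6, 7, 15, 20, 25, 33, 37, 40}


Set A = {2, 4, 11, 14, 23, 25, 35, 36, 39}, |A| = 9
Set B = {4, 6, 7, 15, 20, 25, 33, 37, 40}, |B| = 9
A ∩ B = {4, 25}, |A ∩ B| = 2
|A ∪ B| = |A| + |B| - |A ∩ B| = 9 + 9 - 2 = 16

16


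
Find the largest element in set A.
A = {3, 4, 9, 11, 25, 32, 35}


Set A = {3, 4, 9, 11, 25, 32, 35}
Elements in ascending order: 3, 4, 9, 11, 25, 32, 35
The largest element is 35.

35


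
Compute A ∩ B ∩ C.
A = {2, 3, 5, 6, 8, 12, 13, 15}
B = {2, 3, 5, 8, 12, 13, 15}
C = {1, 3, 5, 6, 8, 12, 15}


Set A = {2, 3, 5, 6, 8, 12, 13, 15}
Set B = {2, 3, 5, 8, 12, 13, 15}
Set C = {1, 3, 5, 6, 8, 12, 15}
First, A ∩ B = {2, 3, 5, 8, 12, 13, 15}
Then, (A ∩ B) ∩ C = {3, 5, 8, 12, 15}

{3, 5, 8, 12, 15}


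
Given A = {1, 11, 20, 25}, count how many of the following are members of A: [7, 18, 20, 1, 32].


Set A = {1, 11, 20, 25}
Candidates: [7, 18, 20, 1, 32]
Check each candidate:
7 ∉ A, 18 ∉ A, 20 ∈ A, 1 ∈ A, 32 ∉ A
Count of candidates in A: 2

2


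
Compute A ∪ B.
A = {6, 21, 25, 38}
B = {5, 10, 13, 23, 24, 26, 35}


Set A = {6, 21, 25, 38}
Set B = {5, 10, 13, 23, 24, 26, 35}
A ∪ B includes all elements in either set.
Elements from A: {6, 21, 25, 38}
Elements from B not already included: {5, 10, 13, 23, 24, 26, 35}
A ∪ B = {5, 6, 10, 13, 21, 23, 24, 25, 26, 35, 38}

{5, 6, 10, 13, 21, 23, 24, 25, 26, 35, 38}


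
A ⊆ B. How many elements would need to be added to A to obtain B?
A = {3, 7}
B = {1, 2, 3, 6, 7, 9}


Set A = {3, 7}, |A| = 2
Set B = {1, 2, 3, 6, 7, 9}, |B| = 6
Since A ⊆ B: B \ A = {1, 2, 6, 9}
|B| - |A| = 6 - 2 = 4

4


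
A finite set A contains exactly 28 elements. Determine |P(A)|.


The set has 28 elements.
The power set contains all possible subsets.
|P(A)| = 2^|A| = 2^28 = 268435456

268435456


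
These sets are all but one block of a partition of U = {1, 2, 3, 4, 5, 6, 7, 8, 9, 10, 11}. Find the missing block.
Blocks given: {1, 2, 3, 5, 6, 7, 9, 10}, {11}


U = {1, 2, 3, 4, 5, 6, 7, 8, 9, 10, 11}
Shown blocks: {1, 2, 3, 5, 6, 7, 9, 10}, {11}
A partition's blocks are pairwise disjoint and cover U, so the missing block = U \ (union of shown blocks).
Union of shown blocks: {1, 2, 3, 5, 6, 7, 9, 10, 11}
Missing block = U \ (union) = {4, 8}

{4, 8}


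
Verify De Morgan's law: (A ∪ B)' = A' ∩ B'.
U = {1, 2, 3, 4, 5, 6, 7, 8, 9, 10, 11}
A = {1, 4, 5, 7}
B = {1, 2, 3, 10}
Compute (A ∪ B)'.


U = {1, 2, 3, 4, 5, 6, 7, 8, 9, 10, 11}
A = {1, 4, 5, 7}, B = {1, 2, 3, 10}
A ∪ B = {1, 2, 3, 4, 5, 7, 10}
(A ∪ B)' = U \ (A ∪ B) = {6, 8, 9, 11}
Verification via A' ∩ B': A' = {2, 3, 6, 8, 9, 10, 11}, B' = {4, 5, 6, 7, 8, 9, 11}
A' ∩ B' = {6, 8, 9, 11} ✓

{6, 8, 9, 11}


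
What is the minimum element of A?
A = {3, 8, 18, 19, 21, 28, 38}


Set A = {3, 8, 18, 19, 21, 28, 38}
Elements in ascending order: 3, 8, 18, 19, 21, 28, 38
The smallest element is 3.

3


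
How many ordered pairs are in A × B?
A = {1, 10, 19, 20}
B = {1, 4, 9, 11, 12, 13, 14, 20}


Set A = {1, 10, 19, 20} has 4 elements.
Set B = {1, 4, 9, 11, 12, 13, 14, 20} has 8 elements.
|A × B| = |A| × |B| = 4 × 8 = 32

32


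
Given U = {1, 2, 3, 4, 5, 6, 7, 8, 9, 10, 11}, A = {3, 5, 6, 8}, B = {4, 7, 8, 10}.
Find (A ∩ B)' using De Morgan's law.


U = {1, 2, 3, 4, 5, 6, 7, 8, 9, 10, 11}
A = {3, 5, 6, 8}, B = {4, 7, 8, 10}
A ∩ B = {8}
(A ∩ B)' = U \ (A ∩ B) = {1, 2, 3, 4, 5, 6, 7, 9, 10, 11}
Verification via A' ∪ B': A' = {1, 2, 4, 7, 9, 10, 11}, B' = {1, 2, 3, 5, 6, 9, 11}
A' ∪ B' = {1, 2, 3, 4, 5, 6, 7, 9, 10, 11} ✓

{1, 2, 3, 4, 5, 6, 7, 9, 10, 11}


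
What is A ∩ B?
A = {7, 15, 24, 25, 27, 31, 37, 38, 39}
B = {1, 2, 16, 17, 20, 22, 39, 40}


Set A = {7, 15, 24, 25, 27, 31, 37, 38, 39}
Set B = {1, 2, 16, 17, 20, 22, 39, 40}
A ∩ B includes only elements in both sets.
Check each element of A against B:
7 ✗, 15 ✗, 24 ✗, 25 ✗, 27 ✗, 31 ✗, 37 ✗, 38 ✗, 39 ✓
A ∩ B = {39}

{39}


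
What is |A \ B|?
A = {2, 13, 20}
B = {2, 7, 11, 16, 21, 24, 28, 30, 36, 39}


Set A = {2, 13, 20}
Set B = {2, 7, 11, 16, 21, 24, 28, 30, 36, 39}
A \ B = {13, 20}
|A \ B| = 2

2


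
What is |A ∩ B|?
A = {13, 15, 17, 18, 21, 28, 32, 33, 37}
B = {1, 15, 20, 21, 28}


Set A = {13, 15, 17, 18, 21, 28, 32, 33, 37}
Set B = {1, 15, 20, 21, 28}
A ∩ B = {15, 21, 28}
|A ∩ B| = 3

3


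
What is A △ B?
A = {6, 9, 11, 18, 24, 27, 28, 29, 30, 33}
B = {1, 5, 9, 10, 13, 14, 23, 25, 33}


Set A = {6, 9, 11, 18, 24, 27, 28, 29, 30, 33}
Set B = {1, 5, 9, 10, 13, 14, 23, 25, 33}
A △ B = (A \ B) ∪ (B \ A)
Elements in A but not B: {6, 11, 18, 24, 27, 28, 29, 30}
Elements in B but not A: {1, 5, 10, 13, 14, 23, 25}
A △ B = {1, 5, 6, 10, 11, 13, 14, 18, 23, 24, 25, 27, 28, 29, 30}

{1, 5, 6, 10, 11, 13, 14, 18, 23, 24, 25, 27, 28, 29, 30}


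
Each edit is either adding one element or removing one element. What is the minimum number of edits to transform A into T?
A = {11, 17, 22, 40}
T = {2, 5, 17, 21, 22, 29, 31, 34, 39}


Set A = {11, 17, 22, 40}
Set T = {2, 5, 17, 21, 22, 29, 31, 34, 39}
Elements to remove from A (in A, not in T): {11, 40} → 2 removals
Elements to add to A (in T, not in A): {2, 5, 21, 29, 31, 34, 39} → 7 additions
Total edits = 2 + 7 = 9

9


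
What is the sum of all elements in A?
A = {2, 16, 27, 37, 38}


Set A = {2, 16, 27, 37, 38}
Sum = 2 + 16 + 27 + 37 + 38 = 120

120


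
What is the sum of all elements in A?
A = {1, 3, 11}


Set A = {1, 3, 11}
Sum = 1 + 3 + 11 = 15

15


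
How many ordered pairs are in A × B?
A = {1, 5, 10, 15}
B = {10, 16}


Set A = {1, 5, 10, 15} has 4 elements.
Set B = {10, 16} has 2 elements.
|A × B| = |A| × |B| = 4 × 2 = 8

8


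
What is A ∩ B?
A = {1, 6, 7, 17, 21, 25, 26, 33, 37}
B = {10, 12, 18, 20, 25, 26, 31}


Set A = {1, 6, 7, 17, 21, 25, 26, 33, 37}
Set B = {10, 12, 18, 20, 25, 26, 31}
A ∩ B includes only elements in both sets.
Check each element of A against B:
1 ✗, 6 ✗, 7 ✗, 17 ✗, 21 ✗, 25 ✓, 26 ✓, 33 ✗, 37 ✗
A ∩ B = {25, 26}

{25, 26}


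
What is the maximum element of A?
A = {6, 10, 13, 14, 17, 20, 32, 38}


Set A = {6, 10, 13, 14, 17, 20, 32, 38}
Elements in ascending order: 6, 10, 13, 14, 17, 20, 32, 38
The largest element is 38.

38


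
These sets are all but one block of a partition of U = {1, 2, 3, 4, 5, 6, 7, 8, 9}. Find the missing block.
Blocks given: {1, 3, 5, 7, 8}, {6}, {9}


U = {1, 2, 3, 4, 5, 6, 7, 8, 9}
Shown blocks: {1, 3, 5, 7, 8}, {6}, {9}
A partition's blocks are pairwise disjoint and cover U, so the missing block = U \ (union of shown blocks).
Union of shown blocks: {1, 3, 5, 6, 7, 8, 9}
Missing block = U \ (union) = {2, 4}

{2, 4}


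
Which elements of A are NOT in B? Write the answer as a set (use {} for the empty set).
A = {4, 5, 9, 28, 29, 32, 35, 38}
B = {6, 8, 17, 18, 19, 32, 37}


Set A = {4, 5, 9, 28, 29, 32, 35, 38}
Set B = {6, 8, 17, 18, 19, 32, 37}
Check each element of A against B:
4 ∉ B (include), 5 ∉ B (include), 9 ∉ B (include), 28 ∉ B (include), 29 ∉ B (include), 32 ∈ B, 35 ∉ B (include), 38 ∉ B (include)
Elements of A not in B: {4, 5, 9, 28, 29, 35, 38}

{4, 5, 9, 28, 29, 35, 38}


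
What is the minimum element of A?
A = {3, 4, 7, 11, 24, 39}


Set A = {3, 4, 7, 11, 24, 39}
Elements in ascending order: 3, 4, 7, 11, 24, 39
The smallest element is 3.

3


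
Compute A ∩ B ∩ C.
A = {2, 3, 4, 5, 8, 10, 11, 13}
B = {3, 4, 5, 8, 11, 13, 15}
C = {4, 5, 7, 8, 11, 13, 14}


Set A = {2, 3, 4, 5, 8, 10, 11, 13}
Set B = {3, 4, 5, 8, 11, 13, 15}
Set C = {4, 5, 7, 8, 11, 13, 14}
First, A ∩ B = {3, 4, 5, 8, 11, 13}
Then, (A ∩ B) ∩ C = {4, 5, 8, 11, 13}

{4, 5, 8, 11, 13}


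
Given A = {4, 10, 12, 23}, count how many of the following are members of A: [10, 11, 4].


Set A = {4, 10, 12, 23}
Candidates: [10, 11, 4]
Check each candidate:
10 ∈ A, 11 ∉ A, 4 ∈ A
Count of candidates in A: 2

2


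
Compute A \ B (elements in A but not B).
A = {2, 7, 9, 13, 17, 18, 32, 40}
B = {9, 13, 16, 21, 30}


Set A = {2, 7, 9, 13, 17, 18, 32, 40}
Set B = {9, 13, 16, 21, 30}
A \ B includes elements in A that are not in B.
Check each element of A:
2 (not in B, keep), 7 (not in B, keep), 9 (in B, remove), 13 (in B, remove), 17 (not in B, keep), 18 (not in B, keep), 32 (not in B, keep), 40 (not in B, keep)
A \ B = {2, 7, 17, 18, 32, 40}

{2, 7, 17, 18, 32, 40}


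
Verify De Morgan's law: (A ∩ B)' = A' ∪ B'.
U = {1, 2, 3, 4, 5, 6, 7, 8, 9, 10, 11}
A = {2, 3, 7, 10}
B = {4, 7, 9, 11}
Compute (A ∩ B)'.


U = {1, 2, 3, 4, 5, 6, 7, 8, 9, 10, 11}
A = {2, 3, 7, 10}, B = {4, 7, 9, 11}
A ∩ B = {7}
(A ∩ B)' = U \ (A ∩ B) = {1, 2, 3, 4, 5, 6, 8, 9, 10, 11}
Verification via A' ∪ B': A' = {1, 4, 5, 6, 8, 9, 11}, B' = {1, 2, 3, 5, 6, 8, 10}
A' ∪ B' = {1, 2, 3, 4, 5, 6, 8, 9, 10, 11} ✓

{1, 2, 3, 4, 5, 6, 8, 9, 10, 11}


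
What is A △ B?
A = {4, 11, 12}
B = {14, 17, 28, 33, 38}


Set A = {4, 11, 12}
Set B = {14, 17, 28, 33, 38}
A △ B = (A \ B) ∪ (B \ A)
Elements in A but not B: {4, 11, 12}
Elements in B but not A: {14, 17, 28, 33, 38}
A △ B = {4, 11, 12, 14, 17, 28, 33, 38}

{4, 11, 12, 14, 17, 28, 33, 38}


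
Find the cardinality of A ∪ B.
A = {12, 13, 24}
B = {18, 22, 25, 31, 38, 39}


Set A = {12, 13, 24}, |A| = 3
Set B = {18, 22, 25, 31, 38, 39}, |B| = 6
A ∩ B = {}, |A ∩ B| = 0
|A ∪ B| = |A| + |B| - |A ∩ B| = 3 + 6 - 0 = 9

9


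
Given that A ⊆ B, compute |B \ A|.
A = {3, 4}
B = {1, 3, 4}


Set A = {3, 4}, |A| = 2
Set B = {1, 3, 4}, |B| = 3
Since A ⊆ B: B \ A = {1}
|B| - |A| = 3 - 2 = 1

1


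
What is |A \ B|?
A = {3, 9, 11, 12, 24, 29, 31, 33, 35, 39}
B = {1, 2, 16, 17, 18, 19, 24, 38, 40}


Set A = {3, 9, 11, 12, 24, 29, 31, 33, 35, 39}
Set B = {1, 2, 16, 17, 18, 19, 24, 38, 40}
A \ B = {3, 9, 11, 12, 29, 31, 33, 35, 39}
|A \ B| = 9

9


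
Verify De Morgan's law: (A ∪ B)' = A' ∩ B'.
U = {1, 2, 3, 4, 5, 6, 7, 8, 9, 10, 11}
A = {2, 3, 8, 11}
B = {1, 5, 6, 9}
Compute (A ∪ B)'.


U = {1, 2, 3, 4, 5, 6, 7, 8, 9, 10, 11}
A = {2, 3, 8, 11}, B = {1, 5, 6, 9}
A ∪ B = {1, 2, 3, 5, 6, 8, 9, 11}
(A ∪ B)' = U \ (A ∪ B) = {4, 7, 10}
Verification via A' ∩ B': A' = {1, 4, 5, 6, 7, 9, 10}, B' = {2, 3, 4, 7, 8, 10, 11}
A' ∩ B' = {4, 7, 10} ✓

{4, 7, 10}


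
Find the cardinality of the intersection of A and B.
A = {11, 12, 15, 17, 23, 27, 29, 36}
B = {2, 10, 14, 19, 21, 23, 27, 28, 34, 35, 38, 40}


Set A = {11, 12, 15, 17, 23, 27, 29, 36}
Set B = {2, 10, 14, 19, 21, 23, 27, 28, 34, 35, 38, 40}
A ∩ B = {23, 27}
|A ∩ B| = 2

2


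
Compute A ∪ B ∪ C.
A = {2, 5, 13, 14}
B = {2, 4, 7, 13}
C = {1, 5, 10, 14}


Set A = {2, 5, 13, 14}
Set B = {2, 4, 7, 13}
Set C = {1, 5, 10, 14}
First, A ∪ B = {2, 4, 5, 7, 13, 14}
Then, (A ∪ B) ∪ C = {1, 2, 4, 5, 7, 10, 13, 14}

{1, 2, 4, 5, 7, 10, 13, 14}


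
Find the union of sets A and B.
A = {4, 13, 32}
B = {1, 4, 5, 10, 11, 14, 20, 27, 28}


Set A = {4, 13, 32}
Set B = {1, 4, 5, 10, 11, 14, 20, 27, 28}
A ∪ B includes all elements in either set.
Elements from A: {4, 13, 32}
Elements from B not already included: {1, 5, 10, 11, 14, 20, 27, 28}
A ∪ B = {1, 4, 5, 10, 11, 13, 14, 20, 27, 28, 32}

{1, 4, 5, 10, 11, 13, 14, 20, 27, 28, 32}


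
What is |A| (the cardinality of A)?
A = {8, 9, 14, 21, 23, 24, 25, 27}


Set A = {8, 9, 14, 21, 23, 24, 25, 27}
Listing elements: 8, 9, 14, 21, 23, 24, 25, 27
Counting: 8 elements
|A| = 8

8


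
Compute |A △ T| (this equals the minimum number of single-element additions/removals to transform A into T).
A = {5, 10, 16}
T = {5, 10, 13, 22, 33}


Set A = {5, 10, 16}
Set T = {5, 10, 13, 22, 33}
Elements to remove from A (in A, not in T): {16} → 1 removals
Elements to add to A (in T, not in A): {13, 22, 33} → 3 additions
Total edits = 1 + 3 = 4

4


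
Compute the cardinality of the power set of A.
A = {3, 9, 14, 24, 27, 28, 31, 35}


Set A = {3, 9, 14, 24, 27, 28, 31, 35}
|A| = 8
The power set P(A) contains all subsets of A.
|P(A)| = 2^|A| = 2^8 = 256

256


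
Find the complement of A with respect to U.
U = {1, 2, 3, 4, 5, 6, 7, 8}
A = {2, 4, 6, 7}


Universal set U = {1, 2, 3, 4, 5, 6, 7, 8}
Set A = {2, 4, 6, 7}
A' = U \ A = elements in U but not in A
Checking each element of U:
1 (not in A, include), 2 (in A, exclude), 3 (not in A, include), 4 (in A, exclude), 5 (not in A, include), 6 (in A, exclude), 7 (in A, exclude), 8 (not in A, include)
A' = {1, 3, 5, 8}

{1, 3, 5, 8}


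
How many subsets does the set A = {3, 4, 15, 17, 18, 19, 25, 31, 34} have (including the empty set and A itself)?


Set A = {3, 4, 15, 17, 18, 19, 25, 31, 34}
|A| = 9
The power set P(A) contains all subsets of A.
|P(A)| = 2^|A| = 2^9 = 512

512


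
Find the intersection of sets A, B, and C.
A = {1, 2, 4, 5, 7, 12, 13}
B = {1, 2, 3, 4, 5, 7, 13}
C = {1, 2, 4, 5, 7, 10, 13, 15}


Set A = {1, 2, 4, 5, 7, 12, 13}
Set B = {1, 2, 3, 4, 5, 7, 13}
Set C = {1, 2, 4, 5, 7, 10, 13, 15}
First, A ∩ B = {1, 2, 4, 5, 7, 13}
Then, (A ∩ B) ∩ C = {1, 2, 4, 5, 7, 13}

{1, 2, 4, 5, 7, 13}


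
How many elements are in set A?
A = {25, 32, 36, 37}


Set A = {25, 32, 36, 37}
Listing elements: 25, 32, 36, 37
Counting: 4 elements
|A| = 4

4


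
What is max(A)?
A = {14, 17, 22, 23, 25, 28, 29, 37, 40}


Set A = {14, 17, 22, 23, 25, 28, 29, 37, 40}
Elements in ascending order: 14, 17, 22, 23, 25, 28, 29, 37, 40
The largest element is 40.

40


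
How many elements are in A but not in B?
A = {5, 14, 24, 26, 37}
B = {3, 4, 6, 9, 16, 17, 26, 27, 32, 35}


Set A = {5, 14, 24, 26, 37}
Set B = {3, 4, 6, 9, 16, 17, 26, 27, 32, 35}
A \ B = {5, 14, 24, 37}
|A \ B| = 4

4


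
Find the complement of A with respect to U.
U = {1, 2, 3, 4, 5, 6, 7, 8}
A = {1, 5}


Universal set U = {1, 2, 3, 4, 5, 6, 7, 8}
Set A = {1, 5}
A' = U \ A = elements in U but not in A
Checking each element of U:
1 (in A, exclude), 2 (not in A, include), 3 (not in A, include), 4 (not in A, include), 5 (in A, exclude), 6 (not in A, include), 7 (not in A, include), 8 (not in A, include)
A' = {2, 3, 4, 6, 7, 8}

{2, 3, 4, 6, 7, 8}


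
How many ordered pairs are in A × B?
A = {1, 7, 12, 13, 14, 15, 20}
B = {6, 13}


Set A = {1, 7, 12, 13, 14, 15, 20} has 7 elements.
Set B = {6, 13} has 2 elements.
|A × B| = |A| × |B| = 7 × 2 = 14

14


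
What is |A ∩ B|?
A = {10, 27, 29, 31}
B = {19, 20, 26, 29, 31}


Set A = {10, 27, 29, 31}
Set B = {19, 20, 26, 29, 31}
A ∩ B = {29, 31}
|A ∩ B| = 2

2


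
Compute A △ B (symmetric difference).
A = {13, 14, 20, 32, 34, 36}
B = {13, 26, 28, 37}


Set A = {13, 14, 20, 32, 34, 36}
Set B = {13, 26, 28, 37}
A △ B = (A \ B) ∪ (B \ A)
Elements in A but not B: {14, 20, 32, 34, 36}
Elements in B but not A: {26, 28, 37}
A △ B = {14, 20, 26, 28, 32, 34, 36, 37}

{14, 20, 26, 28, 32, 34, 36, 37}


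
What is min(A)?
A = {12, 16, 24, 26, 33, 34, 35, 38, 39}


Set A = {12, 16, 24, 26, 33, 34, 35, 38, 39}
Elements in ascending order: 12, 16, 24, 26, 33, 34, 35, 38, 39
The smallest element is 12.

12


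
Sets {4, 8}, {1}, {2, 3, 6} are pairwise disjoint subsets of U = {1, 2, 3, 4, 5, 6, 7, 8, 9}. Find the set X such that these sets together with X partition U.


U = {1, 2, 3, 4, 5, 6, 7, 8, 9}
Shown blocks: {4, 8}, {1}, {2, 3, 6}
A partition's blocks are pairwise disjoint and cover U, so the missing block = U \ (union of shown blocks).
Union of shown blocks: {1, 2, 3, 4, 6, 8}
Missing block = U \ (union) = {5, 7, 9}

{5, 7, 9}


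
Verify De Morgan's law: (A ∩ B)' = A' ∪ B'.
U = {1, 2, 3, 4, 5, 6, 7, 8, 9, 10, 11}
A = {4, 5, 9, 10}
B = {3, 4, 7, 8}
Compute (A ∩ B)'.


U = {1, 2, 3, 4, 5, 6, 7, 8, 9, 10, 11}
A = {4, 5, 9, 10}, B = {3, 4, 7, 8}
A ∩ B = {4}
(A ∩ B)' = U \ (A ∩ B) = {1, 2, 3, 5, 6, 7, 8, 9, 10, 11}
Verification via A' ∪ B': A' = {1, 2, 3, 6, 7, 8, 11}, B' = {1, 2, 5, 6, 9, 10, 11}
A' ∪ B' = {1, 2, 3, 5, 6, 7, 8, 9, 10, 11} ✓

{1, 2, 3, 5, 6, 7, 8, 9, 10, 11}


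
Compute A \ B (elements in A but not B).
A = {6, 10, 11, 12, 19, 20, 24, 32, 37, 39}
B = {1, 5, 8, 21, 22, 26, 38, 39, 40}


Set A = {6, 10, 11, 12, 19, 20, 24, 32, 37, 39}
Set B = {1, 5, 8, 21, 22, 26, 38, 39, 40}
A \ B includes elements in A that are not in B.
Check each element of A:
6 (not in B, keep), 10 (not in B, keep), 11 (not in B, keep), 12 (not in B, keep), 19 (not in B, keep), 20 (not in B, keep), 24 (not in B, keep), 32 (not in B, keep), 37 (not in B, keep), 39 (in B, remove)
A \ B = {6, 10, 11, 12, 19, 20, 24, 32, 37}

{6, 10, 11, 12, 19, 20, 24, 32, 37}


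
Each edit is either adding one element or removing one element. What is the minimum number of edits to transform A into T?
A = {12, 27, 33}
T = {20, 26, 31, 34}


Set A = {12, 27, 33}
Set T = {20, 26, 31, 34}
Elements to remove from A (in A, not in T): {12, 27, 33} → 3 removals
Elements to add to A (in T, not in A): {20, 26, 31, 34} → 4 additions
Total edits = 3 + 4 = 7

7


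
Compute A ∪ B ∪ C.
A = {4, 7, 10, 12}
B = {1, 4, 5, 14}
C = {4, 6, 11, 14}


Set A = {4, 7, 10, 12}
Set B = {1, 4, 5, 14}
Set C = {4, 6, 11, 14}
First, A ∪ B = {1, 4, 5, 7, 10, 12, 14}
Then, (A ∪ B) ∪ C = {1, 4, 5, 6, 7, 10, 11, 12, 14}

{1, 4, 5, 6, 7, 10, 11, 12, 14}


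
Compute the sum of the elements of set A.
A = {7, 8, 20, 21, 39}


Set A = {7, 8, 20, 21, 39}
Sum = 7 + 8 + 20 + 21 + 39 = 95

95


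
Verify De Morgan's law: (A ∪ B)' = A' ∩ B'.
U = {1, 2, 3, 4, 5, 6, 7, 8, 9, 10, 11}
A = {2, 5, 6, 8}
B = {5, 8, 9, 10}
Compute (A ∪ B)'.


U = {1, 2, 3, 4, 5, 6, 7, 8, 9, 10, 11}
A = {2, 5, 6, 8}, B = {5, 8, 9, 10}
A ∪ B = {2, 5, 6, 8, 9, 10}
(A ∪ B)' = U \ (A ∪ B) = {1, 3, 4, 7, 11}
Verification via A' ∩ B': A' = {1, 3, 4, 7, 9, 10, 11}, B' = {1, 2, 3, 4, 6, 7, 11}
A' ∩ B' = {1, 3, 4, 7, 11} ✓

{1, 3, 4, 7, 11}


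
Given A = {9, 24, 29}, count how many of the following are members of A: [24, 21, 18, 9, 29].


Set A = {9, 24, 29}
Candidates: [24, 21, 18, 9, 29]
Check each candidate:
24 ∈ A, 21 ∉ A, 18 ∉ A, 9 ∈ A, 29 ∈ A
Count of candidates in A: 3

3


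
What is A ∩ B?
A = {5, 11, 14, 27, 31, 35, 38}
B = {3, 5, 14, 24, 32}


Set A = {5, 11, 14, 27, 31, 35, 38}
Set B = {3, 5, 14, 24, 32}
A ∩ B includes only elements in both sets.
Check each element of A against B:
5 ✓, 11 ✗, 14 ✓, 27 ✗, 31 ✗, 35 ✗, 38 ✗
A ∩ B = {5, 14}

{5, 14}


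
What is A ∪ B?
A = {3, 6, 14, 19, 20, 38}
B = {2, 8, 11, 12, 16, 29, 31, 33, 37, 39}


Set A = {3, 6, 14, 19, 20, 38}
Set B = {2, 8, 11, 12, 16, 29, 31, 33, 37, 39}
A ∪ B includes all elements in either set.
Elements from A: {3, 6, 14, 19, 20, 38}
Elements from B not already included: {2, 8, 11, 12, 16, 29, 31, 33, 37, 39}
A ∪ B = {2, 3, 6, 8, 11, 12, 14, 16, 19, 20, 29, 31, 33, 37, 38, 39}

{2, 3, 6, 8, 11, 12, 14, 16, 19, 20, 29, 31, 33, 37, 38, 39}


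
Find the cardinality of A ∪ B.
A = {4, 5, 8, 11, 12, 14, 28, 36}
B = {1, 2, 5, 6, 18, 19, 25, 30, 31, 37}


Set A = {4, 5, 8, 11, 12, 14, 28, 36}, |A| = 8
Set B = {1, 2, 5, 6, 18, 19, 25, 30, 31, 37}, |B| = 10
A ∩ B = {5}, |A ∩ B| = 1
|A ∪ B| = |A| + |B| - |A ∩ B| = 8 + 10 - 1 = 17

17


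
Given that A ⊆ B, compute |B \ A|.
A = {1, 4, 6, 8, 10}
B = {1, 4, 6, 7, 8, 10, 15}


Set A = {1, 4, 6, 8, 10}, |A| = 5
Set B = {1, 4, 6, 7, 8, 10, 15}, |B| = 7
Since A ⊆ B: B \ A = {7, 15}
|B| - |A| = 7 - 5 = 2

2


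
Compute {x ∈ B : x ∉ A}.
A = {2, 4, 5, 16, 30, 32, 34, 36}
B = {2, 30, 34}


Set A = {2, 4, 5, 16, 30, 32, 34, 36}
Set B = {2, 30, 34}
Check each element of B against A:
2 ∈ A, 30 ∈ A, 34 ∈ A
Elements of B not in A: {}

{}


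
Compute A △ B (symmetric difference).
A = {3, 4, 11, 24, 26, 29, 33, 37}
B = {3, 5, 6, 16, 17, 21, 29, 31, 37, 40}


Set A = {3, 4, 11, 24, 26, 29, 33, 37}
Set B = {3, 5, 6, 16, 17, 21, 29, 31, 37, 40}
A △ B = (A \ B) ∪ (B \ A)
Elements in A but not B: {4, 11, 24, 26, 33}
Elements in B but not A: {5, 6, 16, 17, 21, 31, 40}
A △ B = {4, 5, 6, 11, 16, 17, 21, 24, 26, 31, 33, 40}

{4, 5, 6, 11, 16, 17, 21, 24, 26, 31, 33, 40}


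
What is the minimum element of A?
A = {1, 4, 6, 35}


Set A = {1, 4, 6, 35}
Elements in ascending order: 1, 4, 6, 35
The smallest element is 1.

1


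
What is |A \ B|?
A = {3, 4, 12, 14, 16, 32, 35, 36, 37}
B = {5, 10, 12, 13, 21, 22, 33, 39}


Set A = {3, 4, 12, 14, 16, 32, 35, 36, 37}
Set B = {5, 10, 12, 13, 21, 22, 33, 39}
A \ B = {3, 4, 14, 16, 32, 35, 36, 37}
|A \ B| = 8

8


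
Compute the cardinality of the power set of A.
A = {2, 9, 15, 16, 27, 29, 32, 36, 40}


Set A = {2, 9, 15, 16, 27, 29, 32, 36, 40}
|A| = 9
The power set P(A) contains all subsets of A.
|P(A)| = 2^|A| = 2^9 = 512

512


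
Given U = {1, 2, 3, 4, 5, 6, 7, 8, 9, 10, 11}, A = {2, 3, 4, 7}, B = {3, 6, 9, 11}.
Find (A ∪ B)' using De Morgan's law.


U = {1, 2, 3, 4, 5, 6, 7, 8, 9, 10, 11}
A = {2, 3, 4, 7}, B = {3, 6, 9, 11}
A ∪ B = {2, 3, 4, 6, 7, 9, 11}
(A ∪ B)' = U \ (A ∪ B) = {1, 5, 8, 10}
Verification via A' ∩ B': A' = {1, 5, 6, 8, 9, 10, 11}, B' = {1, 2, 4, 5, 7, 8, 10}
A' ∩ B' = {1, 5, 8, 10} ✓

{1, 5, 8, 10}
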